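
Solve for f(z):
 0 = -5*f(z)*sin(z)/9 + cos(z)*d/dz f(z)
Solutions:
 f(z) = C1/cos(z)^(5/9)


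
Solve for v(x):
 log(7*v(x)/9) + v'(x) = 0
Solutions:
 -Integral(1/(-log(_y) - log(7) + 2*log(3)), (_y, v(x))) = C1 - x


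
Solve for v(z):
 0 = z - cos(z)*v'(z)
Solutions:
 v(z) = C1 + Integral(z/cos(z), z)


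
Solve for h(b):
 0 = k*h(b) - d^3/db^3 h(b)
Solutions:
 h(b) = C1*exp(b*k^(1/3)) + C2*exp(b*k^(1/3)*(-1 + sqrt(3)*I)/2) + C3*exp(-b*k^(1/3)*(1 + sqrt(3)*I)/2)


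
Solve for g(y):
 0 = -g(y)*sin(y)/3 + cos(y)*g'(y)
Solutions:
 g(y) = C1/cos(y)^(1/3)


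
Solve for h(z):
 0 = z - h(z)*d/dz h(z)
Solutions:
 h(z) = -sqrt(C1 + z^2)
 h(z) = sqrt(C1 + z^2)


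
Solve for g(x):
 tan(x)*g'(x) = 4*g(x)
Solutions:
 g(x) = C1*sin(x)^4


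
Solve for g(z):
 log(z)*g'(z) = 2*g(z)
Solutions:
 g(z) = C1*exp(2*li(z))


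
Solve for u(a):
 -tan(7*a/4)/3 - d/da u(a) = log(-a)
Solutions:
 u(a) = C1 - a*log(-a) + a + 4*log(cos(7*a/4))/21


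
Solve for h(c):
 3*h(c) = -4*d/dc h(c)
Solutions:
 h(c) = C1*exp(-3*c/4)


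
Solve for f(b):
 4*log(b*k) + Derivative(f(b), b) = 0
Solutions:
 f(b) = C1 - 4*b*log(b*k) + 4*b


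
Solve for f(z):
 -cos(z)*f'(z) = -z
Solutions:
 f(z) = C1 + Integral(z/cos(z), z)


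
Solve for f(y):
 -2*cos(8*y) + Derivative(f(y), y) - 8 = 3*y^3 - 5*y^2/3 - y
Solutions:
 f(y) = C1 + 3*y^4/4 - 5*y^3/9 - y^2/2 + 8*y + sin(8*y)/4


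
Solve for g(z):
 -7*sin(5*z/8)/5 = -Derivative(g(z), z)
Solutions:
 g(z) = C1 - 56*cos(5*z/8)/25


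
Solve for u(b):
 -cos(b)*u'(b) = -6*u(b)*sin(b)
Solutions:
 u(b) = C1/cos(b)^6


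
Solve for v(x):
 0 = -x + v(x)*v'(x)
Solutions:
 v(x) = -sqrt(C1 + x^2)
 v(x) = sqrt(C1 + x^2)


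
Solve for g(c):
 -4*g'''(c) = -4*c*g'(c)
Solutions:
 g(c) = C1 + Integral(C2*airyai(c) + C3*airybi(c), c)


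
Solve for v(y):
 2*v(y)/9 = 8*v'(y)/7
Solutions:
 v(y) = C1*exp(7*y/36)


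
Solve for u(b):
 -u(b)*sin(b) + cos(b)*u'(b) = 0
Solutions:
 u(b) = C1/cos(b)


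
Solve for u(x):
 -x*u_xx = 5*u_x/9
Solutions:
 u(x) = C1 + C2*x^(4/9)


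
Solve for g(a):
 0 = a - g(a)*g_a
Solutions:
 g(a) = -sqrt(C1 + a^2)
 g(a) = sqrt(C1 + a^2)


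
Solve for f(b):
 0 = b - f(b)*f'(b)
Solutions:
 f(b) = -sqrt(C1 + b^2)
 f(b) = sqrt(C1 + b^2)


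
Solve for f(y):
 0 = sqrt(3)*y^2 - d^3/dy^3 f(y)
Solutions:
 f(y) = C1 + C2*y + C3*y^2 + sqrt(3)*y^5/60


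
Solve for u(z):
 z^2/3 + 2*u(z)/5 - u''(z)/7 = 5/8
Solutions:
 u(z) = C1*exp(-sqrt(70)*z/5) + C2*exp(sqrt(70)*z/5) - 5*z^2/6 + 325/336


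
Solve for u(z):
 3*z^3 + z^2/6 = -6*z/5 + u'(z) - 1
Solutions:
 u(z) = C1 + 3*z^4/4 + z^3/18 + 3*z^2/5 + z


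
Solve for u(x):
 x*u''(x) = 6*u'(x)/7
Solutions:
 u(x) = C1 + C2*x^(13/7)


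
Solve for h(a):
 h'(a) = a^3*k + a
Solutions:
 h(a) = C1 + a^4*k/4 + a^2/2


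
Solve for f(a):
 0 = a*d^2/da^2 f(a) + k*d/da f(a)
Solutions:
 f(a) = C1 + a^(1 - re(k))*(C2*sin(log(a)*Abs(im(k))) + C3*cos(log(a)*im(k)))


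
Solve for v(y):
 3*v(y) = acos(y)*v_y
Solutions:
 v(y) = C1*exp(3*Integral(1/acos(y), y))


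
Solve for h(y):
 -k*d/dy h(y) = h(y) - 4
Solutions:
 h(y) = C1*exp(-y/k) + 4


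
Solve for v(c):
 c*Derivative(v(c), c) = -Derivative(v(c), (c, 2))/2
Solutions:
 v(c) = C1 + C2*erf(c)


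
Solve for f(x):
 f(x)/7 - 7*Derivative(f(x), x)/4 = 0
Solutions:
 f(x) = C1*exp(4*x/49)


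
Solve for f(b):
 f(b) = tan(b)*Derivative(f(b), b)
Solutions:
 f(b) = C1*sin(b)


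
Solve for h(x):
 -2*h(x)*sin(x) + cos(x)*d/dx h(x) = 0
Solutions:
 h(x) = C1/cos(x)^2


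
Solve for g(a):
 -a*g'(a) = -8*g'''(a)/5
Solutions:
 g(a) = C1 + Integral(C2*airyai(5^(1/3)*a/2) + C3*airybi(5^(1/3)*a/2), a)


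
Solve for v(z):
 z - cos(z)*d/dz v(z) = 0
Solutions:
 v(z) = C1 + Integral(z/cos(z), z)


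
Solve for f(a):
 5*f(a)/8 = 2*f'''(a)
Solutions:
 f(a) = C3*exp(2^(2/3)*5^(1/3)*a/4) + (C1*sin(2^(2/3)*sqrt(3)*5^(1/3)*a/8) + C2*cos(2^(2/3)*sqrt(3)*5^(1/3)*a/8))*exp(-2^(2/3)*5^(1/3)*a/8)


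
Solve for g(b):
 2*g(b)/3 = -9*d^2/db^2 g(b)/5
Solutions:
 g(b) = C1*sin(sqrt(30)*b/9) + C2*cos(sqrt(30)*b/9)


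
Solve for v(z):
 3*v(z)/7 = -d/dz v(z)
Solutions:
 v(z) = C1*exp(-3*z/7)


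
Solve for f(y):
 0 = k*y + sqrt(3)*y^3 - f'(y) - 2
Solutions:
 f(y) = C1 + k*y^2/2 + sqrt(3)*y^4/4 - 2*y


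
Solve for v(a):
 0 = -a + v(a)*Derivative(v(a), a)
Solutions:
 v(a) = -sqrt(C1 + a^2)
 v(a) = sqrt(C1 + a^2)


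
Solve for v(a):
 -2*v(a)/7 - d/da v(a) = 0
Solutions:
 v(a) = C1*exp(-2*a/7)


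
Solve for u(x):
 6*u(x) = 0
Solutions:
 u(x) = 0


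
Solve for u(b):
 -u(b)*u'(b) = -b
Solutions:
 u(b) = -sqrt(C1 + b^2)
 u(b) = sqrt(C1 + b^2)


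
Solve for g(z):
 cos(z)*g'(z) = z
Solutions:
 g(z) = C1 + Integral(z/cos(z), z)


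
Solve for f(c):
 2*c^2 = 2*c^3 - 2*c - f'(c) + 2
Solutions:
 f(c) = C1 + c^4/2 - 2*c^3/3 - c^2 + 2*c


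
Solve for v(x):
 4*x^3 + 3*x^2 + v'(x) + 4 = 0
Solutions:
 v(x) = C1 - x^4 - x^3 - 4*x


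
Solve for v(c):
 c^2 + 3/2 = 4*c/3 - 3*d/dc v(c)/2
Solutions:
 v(c) = C1 - 2*c^3/9 + 4*c^2/9 - c


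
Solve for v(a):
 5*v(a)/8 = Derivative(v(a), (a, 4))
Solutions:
 v(a) = C1*exp(-10^(1/4)*a/2) + C2*exp(10^(1/4)*a/2) + C3*sin(10^(1/4)*a/2) + C4*cos(10^(1/4)*a/2)


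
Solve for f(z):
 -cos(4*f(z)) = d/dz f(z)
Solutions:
 f(z) = -asin((C1 + exp(8*z))/(C1 - exp(8*z)))/4 + pi/4
 f(z) = asin((C1 + exp(8*z))/(C1 - exp(8*z)))/4


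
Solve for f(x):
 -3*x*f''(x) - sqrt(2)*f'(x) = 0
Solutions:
 f(x) = C1 + C2*x^(1 - sqrt(2)/3)


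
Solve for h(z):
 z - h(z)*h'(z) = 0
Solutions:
 h(z) = -sqrt(C1 + z^2)
 h(z) = sqrt(C1 + z^2)


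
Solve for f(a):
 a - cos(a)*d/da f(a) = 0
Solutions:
 f(a) = C1 + Integral(a/cos(a), a)


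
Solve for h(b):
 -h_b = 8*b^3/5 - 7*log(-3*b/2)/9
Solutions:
 h(b) = C1 - 2*b^4/5 + 7*b*log(-b)/9 + 7*b*(-1 - log(2) + log(3))/9


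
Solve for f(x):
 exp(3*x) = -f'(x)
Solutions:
 f(x) = C1 - exp(3*x)/3


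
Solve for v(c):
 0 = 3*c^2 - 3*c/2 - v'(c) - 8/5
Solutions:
 v(c) = C1 + c^3 - 3*c^2/4 - 8*c/5


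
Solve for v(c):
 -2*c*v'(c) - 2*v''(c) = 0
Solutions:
 v(c) = C1 + C2*erf(sqrt(2)*c/2)


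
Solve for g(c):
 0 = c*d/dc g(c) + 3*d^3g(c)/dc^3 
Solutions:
 g(c) = C1 + Integral(C2*airyai(-3^(2/3)*c/3) + C3*airybi(-3^(2/3)*c/3), c)


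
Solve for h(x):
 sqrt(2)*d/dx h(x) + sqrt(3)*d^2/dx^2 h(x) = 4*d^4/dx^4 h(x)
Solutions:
 h(x) = C1 + C2*exp(-x*(3^(5/6)/(sqrt(18 - sqrt(3)) + 3*sqrt(2))^(1/3) + 3^(2/3)*(sqrt(18 - sqrt(3)) + 3*sqrt(2))^(1/3))/12)*sin(x*(-3^(1/6)*(sqrt(18 - sqrt(3)) + 3*sqrt(2))^(1/3) + 3^(1/3)/(sqrt(18 - sqrt(3)) + 3*sqrt(2))^(1/3))/4) + C3*exp(-x*(3^(5/6)/(sqrt(18 - sqrt(3)) + 3*sqrt(2))^(1/3) + 3^(2/3)*(sqrt(18 - sqrt(3)) + 3*sqrt(2))^(1/3))/12)*cos(x*(-3^(1/6)*(sqrt(18 - sqrt(3)) + 3*sqrt(2))^(1/3) + 3^(1/3)/(sqrt(18 - sqrt(3)) + 3*sqrt(2))^(1/3))/4) + C4*exp(x*(3^(5/6)/(sqrt(18 - sqrt(3)) + 3*sqrt(2))^(1/3) + 3^(2/3)*(sqrt(18 - sqrt(3)) + 3*sqrt(2))^(1/3))/6)


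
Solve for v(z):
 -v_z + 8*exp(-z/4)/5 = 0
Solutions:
 v(z) = C1 - 32*exp(-z/4)/5


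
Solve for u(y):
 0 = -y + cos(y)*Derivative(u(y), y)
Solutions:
 u(y) = C1 + Integral(y/cos(y), y)


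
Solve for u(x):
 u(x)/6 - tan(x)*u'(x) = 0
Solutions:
 u(x) = C1*sin(x)^(1/6)


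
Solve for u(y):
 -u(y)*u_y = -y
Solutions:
 u(y) = -sqrt(C1 + y^2)
 u(y) = sqrt(C1 + y^2)


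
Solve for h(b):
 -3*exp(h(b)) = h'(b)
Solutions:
 h(b) = log(1/(C1 + 3*b))


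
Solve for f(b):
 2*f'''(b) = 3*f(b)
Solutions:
 f(b) = C3*exp(2^(2/3)*3^(1/3)*b/2) + (C1*sin(2^(2/3)*3^(5/6)*b/4) + C2*cos(2^(2/3)*3^(5/6)*b/4))*exp(-2^(2/3)*3^(1/3)*b/4)


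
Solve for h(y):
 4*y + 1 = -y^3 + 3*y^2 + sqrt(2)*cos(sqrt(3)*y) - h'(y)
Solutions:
 h(y) = C1 - y^4/4 + y^3 - 2*y^2 - y + sqrt(6)*sin(sqrt(3)*y)/3


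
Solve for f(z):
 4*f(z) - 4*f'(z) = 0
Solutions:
 f(z) = C1*exp(z)


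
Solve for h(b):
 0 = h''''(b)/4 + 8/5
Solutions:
 h(b) = C1 + C2*b + C3*b^2 + C4*b^3 - 4*b^4/15


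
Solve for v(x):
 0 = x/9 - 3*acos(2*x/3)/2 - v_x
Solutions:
 v(x) = C1 + x^2/18 - 3*x*acos(2*x/3)/2 + 3*sqrt(9 - 4*x^2)/4


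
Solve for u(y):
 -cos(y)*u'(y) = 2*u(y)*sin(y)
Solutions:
 u(y) = C1*cos(y)^2


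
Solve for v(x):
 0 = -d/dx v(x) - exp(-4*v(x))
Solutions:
 v(x) = log(-I*(C1 - 4*x)^(1/4))
 v(x) = log(I*(C1 - 4*x)^(1/4))
 v(x) = log(-(C1 - 4*x)^(1/4))
 v(x) = log(C1 - 4*x)/4


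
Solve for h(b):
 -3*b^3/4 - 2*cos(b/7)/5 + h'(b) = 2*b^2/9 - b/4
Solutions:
 h(b) = C1 + 3*b^4/16 + 2*b^3/27 - b^2/8 + 14*sin(b/7)/5


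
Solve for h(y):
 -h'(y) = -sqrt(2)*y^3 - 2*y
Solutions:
 h(y) = C1 + sqrt(2)*y^4/4 + y^2


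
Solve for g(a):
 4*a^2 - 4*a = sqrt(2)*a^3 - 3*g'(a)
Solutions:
 g(a) = C1 + sqrt(2)*a^4/12 - 4*a^3/9 + 2*a^2/3


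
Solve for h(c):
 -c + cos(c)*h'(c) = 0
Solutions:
 h(c) = C1 + Integral(c/cos(c), c)


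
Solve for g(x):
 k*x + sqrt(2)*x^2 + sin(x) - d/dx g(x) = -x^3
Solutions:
 g(x) = C1 + k*x^2/2 + x^4/4 + sqrt(2)*x^3/3 - cos(x)


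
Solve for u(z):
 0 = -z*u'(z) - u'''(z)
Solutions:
 u(z) = C1 + Integral(C2*airyai(-z) + C3*airybi(-z), z)


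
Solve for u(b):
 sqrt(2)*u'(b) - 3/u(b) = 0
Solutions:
 u(b) = -sqrt(C1 + 3*sqrt(2)*b)
 u(b) = sqrt(C1 + 3*sqrt(2)*b)


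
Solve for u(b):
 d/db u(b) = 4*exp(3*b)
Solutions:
 u(b) = C1 + 4*exp(3*b)/3


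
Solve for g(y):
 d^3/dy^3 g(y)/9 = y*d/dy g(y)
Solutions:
 g(y) = C1 + Integral(C2*airyai(3^(2/3)*y) + C3*airybi(3^(2/3)*y), y)


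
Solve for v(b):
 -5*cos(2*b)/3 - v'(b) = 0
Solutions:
 v(b) = C1 - 5*sin(2*b)/6


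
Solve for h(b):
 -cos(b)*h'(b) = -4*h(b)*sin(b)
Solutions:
 h(b) = C1/cos(b)^4


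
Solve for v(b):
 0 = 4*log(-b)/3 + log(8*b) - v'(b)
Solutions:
 v(b) = C1 + 7*b*log(b)/3 + b*(-7/3 + 3*log(2) + 4*I*pi/3)


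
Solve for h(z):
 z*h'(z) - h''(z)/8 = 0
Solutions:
 h(z) = C1 + C2*erfi(2*z)


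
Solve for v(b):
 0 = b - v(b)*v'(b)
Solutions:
 v(b) = -sqrt(C1 + b^2)
 v(b) = sqrt(C1 + b^2)


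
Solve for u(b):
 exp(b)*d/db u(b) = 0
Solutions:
 u(b) = C1


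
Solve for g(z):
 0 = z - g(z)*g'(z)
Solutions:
 g(z) = -sqrt(C1 + z^2)
 g(z) = sqrt(C1 + z^2)


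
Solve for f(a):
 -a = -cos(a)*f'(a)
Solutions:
 f(a) = C1 + Integral(a/cos(a), a)


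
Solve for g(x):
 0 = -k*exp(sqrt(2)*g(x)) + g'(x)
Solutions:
 g(x) = sqrt(2)*(2*log(-1/(C1 + k*x)) - log(2))/4


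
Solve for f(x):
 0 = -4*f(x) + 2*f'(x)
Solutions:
 f(x) = C1*exp(2*x)


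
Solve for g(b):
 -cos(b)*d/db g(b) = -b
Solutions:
 g(b) = C1 + Integral(b/cos(b), b)


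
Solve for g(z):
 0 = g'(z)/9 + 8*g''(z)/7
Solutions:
 g(z) = C1 + C2*exp(-7*z/72)


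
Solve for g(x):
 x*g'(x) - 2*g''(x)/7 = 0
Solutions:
 g(x) = C1 + C2*erfi(sqrt(7)*x/2)


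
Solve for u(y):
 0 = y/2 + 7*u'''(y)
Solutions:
 u(y) = C1 + C2*y + C3*y^2 - y^4/336


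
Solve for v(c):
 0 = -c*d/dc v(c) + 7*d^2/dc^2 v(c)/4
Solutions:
 v(c) = C1 + C2*erfi(sqrt(14)*c/7)


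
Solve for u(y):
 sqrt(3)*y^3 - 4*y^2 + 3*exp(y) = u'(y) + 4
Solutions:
 u(y) = C1 + sqrt(3)*y^4/4 - 4*y^3/3 - 4*y + 3*exp(y)


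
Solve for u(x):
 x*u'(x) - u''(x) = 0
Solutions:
 u(x) = C1 + C2*erfi(sqrt(2)*x/2)


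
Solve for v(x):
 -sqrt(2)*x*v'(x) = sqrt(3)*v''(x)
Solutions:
 v(x) = C1 + C2*erf(6^(3/4)*x/6)


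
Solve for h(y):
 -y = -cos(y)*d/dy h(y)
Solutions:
 h(y) = C1 + Integral(y/cos(y), y)


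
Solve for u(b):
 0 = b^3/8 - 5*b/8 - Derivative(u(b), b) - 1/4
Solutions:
 u(b) = C1 + b^4/32 - 5*b^2/16 - b/4


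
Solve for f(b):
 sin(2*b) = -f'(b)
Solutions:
 f(b) = C1 + cos(2*b)/2


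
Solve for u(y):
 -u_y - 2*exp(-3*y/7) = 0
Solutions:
 u(y) = C1 + 14*exp(-3*y/7)/3


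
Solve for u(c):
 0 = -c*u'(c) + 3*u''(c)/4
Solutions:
 u(c) = C1 + C2*erfi(sqrt(6)*c/3)


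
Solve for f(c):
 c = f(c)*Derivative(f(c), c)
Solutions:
 f(c) = -sqrt(C1 + c^2)
 f(c) = sqrt(C1 + c^2)


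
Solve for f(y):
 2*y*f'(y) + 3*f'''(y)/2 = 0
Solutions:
 f(y) = C1 + Integral(C2*airyai(-6^(2/3)*y/3) + C3*airybi(-6^(2/3)*y/3), y)


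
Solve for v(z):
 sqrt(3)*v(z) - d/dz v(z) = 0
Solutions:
 v(z) = C1*exp(sqrt(3)*z)


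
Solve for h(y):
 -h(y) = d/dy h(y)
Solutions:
 h(y) = C1*exp(-y)


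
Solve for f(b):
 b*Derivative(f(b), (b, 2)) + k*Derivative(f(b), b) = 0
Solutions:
 f(b) = C1 + b^(1 - re(k))*(C2*sin(log(b)*Abs(im(k))) + C3*cos(log(b)*im(k)))


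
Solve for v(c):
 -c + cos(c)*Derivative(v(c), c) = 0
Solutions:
 v(c) = C1 + Integral(c/cos(c), c)


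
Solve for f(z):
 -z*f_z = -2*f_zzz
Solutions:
 f(z) = C1 + Integral(C2*airyai(2^(2/3)*z/2) + C3*airybi(2^(2/3)*z/2), z)


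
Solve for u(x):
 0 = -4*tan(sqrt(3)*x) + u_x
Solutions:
 u(x) = C1 - 4*sqrt(3)*log(cos(sqrt(3)*x))/3


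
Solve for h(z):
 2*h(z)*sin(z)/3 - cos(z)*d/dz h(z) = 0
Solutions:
 h(z) = C1/cos(z)^(2/3)


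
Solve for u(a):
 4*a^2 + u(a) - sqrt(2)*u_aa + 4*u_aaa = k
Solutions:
 u(a) = C1*exp(a*(2^(2/3)/(-sqrt(2) + sqrt(-2 + (108 - sqrt(2))^2) + 108)^(1/3) + 2*sqrt(2) + 2^(1/3)*(-sqrt(2) + sqrt(-2 + (108 - sqrt(2))^2) + 108)^(1/3))/24)*sin(2^(1/3)*sqrt(3)*a*(-(-sqrt(2) + sqrt(-2 + (108 - sqrt(2))^2) + 108)^(1/3) + 2^(1/3)/(-sqrt(2) + sqrt(-2 + (108 - sqrt(2))^2) + 108)^(1/3))/24) + C2*exp(a*(2^(2/3)/(-sqrt(2) + sqrt(-2 + (108 - sqrt(2))^2) + 108)^(1/3) + 2*sqrt(2) + 2^(1/3)*(-sqrt(2) + sqrt(-2 + (108 - sqrt(2))^2) + 108)^(1/3))/24)*cos(2^(1/3)*sqrt(3)*a*(-(-sqrt(2) + sqrt(-2 + (108 - sqrt(2))^2) + 108)^(1/3) + 2^(1/3)/(-sqrt(2) + sqrt(-2 + (108 - sqrt(2))^2) + 108)^(1/3))/24) + C3*exp(a*(-2^(1/3)*(-sqrt(2) + sqrt(-2 + (108 - sqrt(2))^2) + 108)^(1/3) - 2^(2/3)/(-sqrt(2) + sqrt(-2 + (108 - sqrt(2))^2) + 108)^(1/3) + sqrt(2))/12) - 4*a^2 + k - 8*sqrt(2)


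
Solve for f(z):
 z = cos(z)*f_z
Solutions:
 f(z) = C1 + Integral(z/cos(z), z)


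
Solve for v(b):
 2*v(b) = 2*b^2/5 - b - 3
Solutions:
 v(b) = b^2/5 - b/2 - 3/2


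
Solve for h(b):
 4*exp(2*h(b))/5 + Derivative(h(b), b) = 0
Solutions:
 h(b) = log(-sqrt(1/(C1 + 4*b))) - log(2) + log(10)/2
 h(b) = log(1/(C1 + 4*b))/2 - log(2) + log(10)/2


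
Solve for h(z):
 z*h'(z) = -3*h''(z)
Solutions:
 h(z) = C1 + C2*erf(sqrt(6)*z/6)


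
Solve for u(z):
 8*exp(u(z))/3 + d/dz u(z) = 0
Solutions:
 u(z) = log(1/(C1 + 8*z)) + log(3)


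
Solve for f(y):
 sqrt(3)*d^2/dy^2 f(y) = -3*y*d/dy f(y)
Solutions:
 f(y) = C1 + C2*erf(sqrt(2)*3^(1/4)*y/2)


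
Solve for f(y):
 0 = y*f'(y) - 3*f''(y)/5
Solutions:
 f(y) = C1 + C2*erfi(sqrt(30)*y/6)


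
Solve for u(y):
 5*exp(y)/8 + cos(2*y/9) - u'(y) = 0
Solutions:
 u(y) = C1 + 5*exp(y)/8 + 9*sin(2*y/9)/2


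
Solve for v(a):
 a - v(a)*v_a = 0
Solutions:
 v(a) = -sqrt(C1 + a^2)
 v(a) = sqrt(C1 + a^2)


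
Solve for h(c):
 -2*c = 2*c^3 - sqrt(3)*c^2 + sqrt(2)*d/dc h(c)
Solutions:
 h(c) = C1 - sqrt(2)*c^4/4 + sqrt(6)*c^3/6 - sqrt(2)*c^2/2


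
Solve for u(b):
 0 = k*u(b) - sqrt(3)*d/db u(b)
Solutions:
 u(b) = C1*exp(sqrt(3)*b*k/3)


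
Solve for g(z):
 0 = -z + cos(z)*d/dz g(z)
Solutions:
 g(z) = C1 + Integral(z/cos(z), z)


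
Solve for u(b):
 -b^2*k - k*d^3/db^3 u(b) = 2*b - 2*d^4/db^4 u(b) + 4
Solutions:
 u(b) = C1 + C2*b + C3*b^2 + C4*exp(b*k/2) - b^5/60 - b^4/(4*k) + b^3*(-2/3 - 2/k)/k


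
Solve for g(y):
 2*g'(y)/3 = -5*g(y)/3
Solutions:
 g(y) = C1*exp(-5*y/2)


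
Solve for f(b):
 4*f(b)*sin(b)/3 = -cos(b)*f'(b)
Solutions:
 f(b) = C1*cos(b)^(4/3)


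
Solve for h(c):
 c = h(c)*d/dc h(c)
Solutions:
 h(c) = -sqrt(C1 + c^2)
 h(c) = sqrt(C1 + c^2)


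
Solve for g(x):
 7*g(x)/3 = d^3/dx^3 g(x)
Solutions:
 g(x) = C3*exp(3^(2/3)*7^(1/3)*x/3) + (C1*sin(3^(1/6)*7^(1/3)*x/2) + C2*cos(3^(1/6)*7^(1/3)*x/2))*exp(-3^(2/3)*7^(1/3)*x/6)


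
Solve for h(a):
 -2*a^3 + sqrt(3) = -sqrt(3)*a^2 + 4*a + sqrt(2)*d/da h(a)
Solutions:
 h(a) = C1 - sqrt(2)*a^4/4 + sqrt(6)*a^3/6 - sqrt(2)*a^2 + sqrt(6)*a/2


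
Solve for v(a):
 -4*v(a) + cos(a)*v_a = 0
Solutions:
 v(a) = C1*(sin(a)^2 + 2*sin(a) + 1)/(sin(a)^2 - 2*sin(a) + 1)


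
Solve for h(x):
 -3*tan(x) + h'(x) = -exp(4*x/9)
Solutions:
 h(x) = C1 - 9*exp(4*x/9)/4 - 3*log(cos(x))


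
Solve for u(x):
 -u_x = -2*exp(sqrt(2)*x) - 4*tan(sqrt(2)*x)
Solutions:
 u(x) = C1 + sqrt(2)*exp(sqrt(2)*x) - 2*sqrt(2)*log(cos(sqrt(2)*x))


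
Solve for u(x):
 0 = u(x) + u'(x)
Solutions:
 u(x) = C1*exp(-x)


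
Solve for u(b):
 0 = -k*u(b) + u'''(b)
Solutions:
 u(b) = C1*exp(b*k^(1/3)) + C2*exp(b*k^(1/3)*(-1 + sqrt(3)*I)/2) + C3*exp(-b*k^(1/3)*(1 + sqrt(3)*I)/2)


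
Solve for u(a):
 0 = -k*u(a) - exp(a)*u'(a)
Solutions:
 u(a) = C1*exp(k*exp(-a))


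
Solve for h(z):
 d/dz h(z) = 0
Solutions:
 h(z) = C1


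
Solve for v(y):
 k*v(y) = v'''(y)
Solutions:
 v(y) = C1*exp(k^(1/3)*y) + C2*exp(k^(1/3)*y*(-1 + sqrt(3)*I)/2) + C3*exp(-k^(1/3)*y*(1 + sqrt(3)*I)/2)


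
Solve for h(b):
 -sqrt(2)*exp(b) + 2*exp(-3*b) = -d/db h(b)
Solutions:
 h(b) = C1 + sqrt(2)*exp(b) + 2*exp(-3*b)/3


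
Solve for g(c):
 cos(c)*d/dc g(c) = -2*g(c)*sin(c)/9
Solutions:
 g(c) = C1*cos(c)^(2/9)


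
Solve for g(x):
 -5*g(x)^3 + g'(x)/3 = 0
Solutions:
 g(x) = -sqrt(2)*sqrt(-1/(C1 + 15*x))/2
 g(x) = sqrt(2)*sqrt(-1/(C1 + 15*x))/2


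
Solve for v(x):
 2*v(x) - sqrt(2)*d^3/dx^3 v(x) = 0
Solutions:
 v(x) = C3*exp(2^(1/6)*x) + (C1*sin(2^(1/6)*sqrt(3)*x/2) + C2*cos(2^(1/6)*sqrt(3)*x/2))*exp(-2^(1/6)*x/2)


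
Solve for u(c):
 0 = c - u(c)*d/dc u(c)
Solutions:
 u(c) = -sqrt(C1 + c^2)
 u(c) = sqrt(C1 + c^2)


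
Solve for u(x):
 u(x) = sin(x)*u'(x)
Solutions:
 u(x) = C1*sqrt(cos(x) - 1)/sqrt(cos(x) + 1)


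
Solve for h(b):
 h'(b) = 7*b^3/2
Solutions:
 h(b) = C1 + 7*b^4/8


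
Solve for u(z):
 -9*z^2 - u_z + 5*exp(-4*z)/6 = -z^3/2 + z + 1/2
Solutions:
 u(z) = C1 + z^4/8 - 3*z^3 - z^2/2 - z/2 - 5*exp(-4*z)/24


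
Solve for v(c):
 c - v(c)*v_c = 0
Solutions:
 v(c) = -sqrt(C1 + c^2)
 v(c) = sqrt(C1 + c^2)


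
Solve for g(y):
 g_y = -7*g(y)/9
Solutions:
 g(y) = C1*exp(-7*y/9)


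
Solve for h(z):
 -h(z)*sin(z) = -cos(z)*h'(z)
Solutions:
 h(z) = C1/cos(z)


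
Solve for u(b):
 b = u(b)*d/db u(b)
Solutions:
 u(b) = -sqrt(C1 + b^2)
 u(b) = sqrt(C1 + b^2)


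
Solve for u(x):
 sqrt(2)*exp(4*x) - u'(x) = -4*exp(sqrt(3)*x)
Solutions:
 u(x) = C1 + sqrt(2)*exp(4*x)/4 + 4*sqrt(3)*exp(sqrt(3)*x)/3


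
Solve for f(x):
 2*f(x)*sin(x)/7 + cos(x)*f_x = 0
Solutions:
 f(x) = C1*cos(x)^(2/7)


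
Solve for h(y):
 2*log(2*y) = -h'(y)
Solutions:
 h(y) = C1 - 2*y*log(y) - y*log(4) + 2*y


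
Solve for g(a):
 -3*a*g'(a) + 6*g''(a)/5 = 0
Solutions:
 g(a) = C1 + C2*erfi(sqrt(5)*a/2)


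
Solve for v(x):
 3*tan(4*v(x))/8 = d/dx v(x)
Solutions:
 v(x) = -asin(C1*exp(3*x/2))/4 + pi/4
 v(x) = asin(C1*exp(3*x/2))/4


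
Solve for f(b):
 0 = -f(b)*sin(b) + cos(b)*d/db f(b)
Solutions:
 f(b) = C1/cos(b)


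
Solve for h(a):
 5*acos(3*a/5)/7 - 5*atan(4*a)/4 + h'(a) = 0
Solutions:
 h(a) = C1 - 5*a*acos(3*a/5)/7 + 5*a*atan(4*a)/4 + 5*sqrt(25 - 9*a^2)/21 - 5*log(16*a^2 + 1)/32


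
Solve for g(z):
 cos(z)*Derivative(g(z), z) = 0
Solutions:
 g(z) = C1


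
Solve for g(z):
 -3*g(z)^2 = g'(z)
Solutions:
 g(z) = 1/(C1 + 3*z)


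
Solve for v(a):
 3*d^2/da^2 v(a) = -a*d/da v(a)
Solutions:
 v(a) = C1 + C2*erf(sqrt(6)*a/6)


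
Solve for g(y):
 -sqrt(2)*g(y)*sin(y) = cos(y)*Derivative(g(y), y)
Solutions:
 g(y) = C1*cos(y)^(sqrt(2))


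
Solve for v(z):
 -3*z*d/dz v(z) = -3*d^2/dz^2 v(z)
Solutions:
 v(z) = C1 + C2*erfi(sqrt(2)*z/2)


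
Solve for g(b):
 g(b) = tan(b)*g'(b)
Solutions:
 g(b) = C1*sin(b)


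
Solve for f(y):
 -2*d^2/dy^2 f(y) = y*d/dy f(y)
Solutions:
 f(y) = C1 + C2*erf(y/2)


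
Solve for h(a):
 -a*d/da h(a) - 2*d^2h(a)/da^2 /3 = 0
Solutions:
 h(a) = C1 + C2*erf(sqrt(3)*a/2)


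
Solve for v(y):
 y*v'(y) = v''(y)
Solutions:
 v(y) = C1 + C2*erfi(sqrt(2)*y/2)


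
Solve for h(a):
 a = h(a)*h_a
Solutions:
 h(a) = -sqrt(C1 + a^2)
 h(a) = sqrt(C1 + a^2)


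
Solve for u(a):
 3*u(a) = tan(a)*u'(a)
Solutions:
 u(a) = C1*sin(a)^3


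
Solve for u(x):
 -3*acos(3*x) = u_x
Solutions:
 u(x) = C1 - 3*x*acos(3*x) + sqrt(1 - 9*x^2)


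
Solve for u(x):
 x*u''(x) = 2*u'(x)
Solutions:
 u(x) = C1 + C2*x^3


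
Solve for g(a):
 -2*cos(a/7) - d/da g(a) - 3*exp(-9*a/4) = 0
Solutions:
 g(a) = C1 - 14*sin(a/7) + 4*exp(-9*a/4)/3


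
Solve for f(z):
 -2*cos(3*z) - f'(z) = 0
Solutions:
 f(z) = C1 - 2*sin(3*z)/3


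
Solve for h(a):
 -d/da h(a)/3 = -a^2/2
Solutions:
 h(a) = C1 + a^3/2


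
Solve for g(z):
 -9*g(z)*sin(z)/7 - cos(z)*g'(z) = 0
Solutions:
 g(z) = C1*cos(z)^(9/7)


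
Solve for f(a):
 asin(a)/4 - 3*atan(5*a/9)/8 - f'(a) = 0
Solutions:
 f(a) = C1 + a*asin(a)/4 - 3*a*atan(5*a/9)/8 + sqrt(1 - a^2)/4 + 27*log(25*a^2 + 81)/80


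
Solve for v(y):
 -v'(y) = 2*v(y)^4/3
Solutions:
 v(y) = (-1 - sqrt(3)*I)*(1/(C1 + 2*y))^(1/3)/2
 v(y) = (-1 + sqrt(3)*I)*(1/(C1 + 2*y))^(1/3)/2
 v(y) = (1/(C1 + 2*y))^(1/3)


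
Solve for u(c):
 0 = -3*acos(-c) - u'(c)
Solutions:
 u(c) = C1 - 3*c*acos(-c) - 3*sqrt(1 - c^2)


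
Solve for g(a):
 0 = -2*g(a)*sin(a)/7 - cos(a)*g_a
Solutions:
 g(a) = C1*cos(a)^(2/7)


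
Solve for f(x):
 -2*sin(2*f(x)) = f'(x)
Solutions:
 f(x) = pi - acos((-C1 - exp(8*x))/(C1 - exp(8*x)))/2
 f(x) = acos((-C1 - exp(8*x))/(C1 - exp(8*x)))/2


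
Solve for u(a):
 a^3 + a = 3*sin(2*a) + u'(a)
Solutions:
 u(a) = C1 + a^4/4 + a^2/2 + 3*cos(2*a)/2


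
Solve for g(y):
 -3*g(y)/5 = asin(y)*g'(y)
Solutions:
 g(y) = C1*exp(-3*Integral(1/asin(y), y)/5)


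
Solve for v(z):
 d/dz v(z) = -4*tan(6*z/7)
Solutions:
 v(z) = C1 + 14*log(cos(6*z/7))/3


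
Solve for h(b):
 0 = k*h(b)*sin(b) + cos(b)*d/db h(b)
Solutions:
 h(b) = C1*exp(k*log(cos(b)))


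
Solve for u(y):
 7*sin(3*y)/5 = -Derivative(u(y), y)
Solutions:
 u(y) = C1 + 7*cos(3*y)/15


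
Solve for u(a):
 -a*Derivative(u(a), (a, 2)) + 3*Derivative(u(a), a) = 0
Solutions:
 u(a) = C1 + C2*a^4


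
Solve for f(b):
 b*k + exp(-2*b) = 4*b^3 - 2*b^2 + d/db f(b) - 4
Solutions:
 f(b) = C1 - b^4 + 2*b^3/3 + b^2*k/2 + 4*b - exp(-2*b)/2


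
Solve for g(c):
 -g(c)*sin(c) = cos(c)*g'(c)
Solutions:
 g(c) = C1*cos(c)


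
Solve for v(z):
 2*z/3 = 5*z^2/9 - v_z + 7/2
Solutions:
 v(z) = C1 + 5*z^3/27 - z^2/3 + 7*z/2


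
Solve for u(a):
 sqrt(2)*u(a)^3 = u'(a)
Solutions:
 u(a) = -sqrt(2)*sqrt(-1/(C1 + sqrt(2)*a))/2
 u(a) = sqrt(2)*sqrt(-1/(C1 + sqrt(2)*a))/2


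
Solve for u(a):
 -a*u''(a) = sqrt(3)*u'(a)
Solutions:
 u(a) = C1 + C2*a^(1 - sqrt(3))


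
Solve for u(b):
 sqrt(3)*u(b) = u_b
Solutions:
 u(b) = C1*exp(sqrt(3)*b)


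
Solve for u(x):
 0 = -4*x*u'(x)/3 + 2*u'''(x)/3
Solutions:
 u(x) = C1 + Integral(C2*airyai(2^(1/3)*x) + C3*airybi(2^(1/3)*x), x)


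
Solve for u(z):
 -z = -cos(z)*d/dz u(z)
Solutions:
 u(z) = C1 + Integral(z/cos(z), z)


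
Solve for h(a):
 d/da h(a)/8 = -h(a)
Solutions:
 h(a) = C1*exp(-8*a)


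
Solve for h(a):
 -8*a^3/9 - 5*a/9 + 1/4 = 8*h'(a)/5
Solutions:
 h(a) = C1 - 5*a^4/36 - 25*a^2/144 + 5*a/32


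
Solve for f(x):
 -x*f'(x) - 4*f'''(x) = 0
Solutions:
 f(x) = C1 + Integral(C2*airyai(-2^(1/3)*x/2) + C3*airybi(-2^(1/3)*x/2), x)


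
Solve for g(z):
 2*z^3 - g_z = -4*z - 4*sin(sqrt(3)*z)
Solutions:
 g(z) = C1 + z^4/2 + 2*z^2 - 4*sqrt(3)*cos(sqrt(3)*z)/3


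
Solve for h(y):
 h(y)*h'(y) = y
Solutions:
 h(y) = -sqrt(C1 + y^2)
 h(y) = sqrt(C1 + y^2)


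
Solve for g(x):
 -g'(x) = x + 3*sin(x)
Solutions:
 g(x) = C1 - x^2/2 + 3*cos(x)


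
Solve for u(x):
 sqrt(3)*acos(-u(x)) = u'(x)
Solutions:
 Integral(1/acos(-_y), (_y, u(x))) = C1 + sqrt(3)*x


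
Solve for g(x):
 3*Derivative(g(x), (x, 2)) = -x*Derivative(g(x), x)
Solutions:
 g(x) = C1 + C2*erf(sqrt(6)*x/6)


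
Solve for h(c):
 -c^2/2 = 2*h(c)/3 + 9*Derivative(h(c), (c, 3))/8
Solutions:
 h(c) = C3*exp(-2*2^(1/3)*c/3) - 3*c^2/4 + (C1*sin(2^(1/3)*sqrt(3)*c/3) + C2*cos(2^(1/3)*sqrt(3)*c/3))*exp(2^(1/3)*c/3)


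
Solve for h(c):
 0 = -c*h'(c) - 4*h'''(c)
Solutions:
 h(c) = C1 + Integral(C2*airyai(-2^(1/3)*c/2) + C3*airybi(-2^(1/3)*c/2), c)


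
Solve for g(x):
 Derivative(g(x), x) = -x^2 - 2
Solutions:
 g(x) = C1 - x^3/3 - 2*x


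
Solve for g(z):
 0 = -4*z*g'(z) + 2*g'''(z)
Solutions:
 g(z) = C1 + Integral(C2*airyai(2^(1/3)*z) + C3*airybi(2^(1/3)*z), z)


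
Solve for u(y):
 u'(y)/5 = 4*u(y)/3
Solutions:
 u(y) = C1*exp(20*y/3)


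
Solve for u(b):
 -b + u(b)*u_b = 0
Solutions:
 u(b) = -sqrt(C1 + b^2)
 u(b) = sqrt(C1 + b^2)


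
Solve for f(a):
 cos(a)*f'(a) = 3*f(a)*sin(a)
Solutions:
 f(a) = C1/cos(a)^3


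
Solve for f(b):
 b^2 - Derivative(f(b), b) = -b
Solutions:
 f(b) = C1 + b^3/3 + b^2/2


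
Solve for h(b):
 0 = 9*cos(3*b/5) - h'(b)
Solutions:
 h(b) = C1 + 15*sin(3*b/5)


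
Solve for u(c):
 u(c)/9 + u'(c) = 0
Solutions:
 u(c) = C1*exp(-c/9)


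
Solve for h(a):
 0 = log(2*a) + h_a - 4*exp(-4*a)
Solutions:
 h(a) = C1 - a*log(a) + a*(1 - log(2)) - exp(-4*a)


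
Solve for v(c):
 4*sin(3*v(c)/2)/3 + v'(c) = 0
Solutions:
 v(c) = -2*acos((-C1 - exp(4*c))/(C1 - exp(4*c)))/3 + 4*pi/3
 v(c) = 2*acos((-C1 - exp(4*c))/(C1 - exp(4*c)))/3


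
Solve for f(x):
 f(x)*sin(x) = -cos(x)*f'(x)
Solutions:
 f(x) = C1*cos(x)


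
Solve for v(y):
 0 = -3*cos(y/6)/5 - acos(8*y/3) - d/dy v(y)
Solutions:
 v(y) = C1 - y*acos(8*y/3) + sqrt(9 - 64*y^2)/8 - 18*sin(y/6)/5


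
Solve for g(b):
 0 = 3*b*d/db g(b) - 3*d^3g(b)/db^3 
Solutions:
 g(b) = C1 + Integral(C2*airyai(b) + C3*airybi(b), b)


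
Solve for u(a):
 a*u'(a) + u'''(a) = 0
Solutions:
 u(a) = C1 + Integral(C2*airyai(-a) + C3*airybi(-a), a)


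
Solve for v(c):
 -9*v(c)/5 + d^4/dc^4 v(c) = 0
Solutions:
 v(c) = C1*exp(-sqrt(3)*5^(3/4)*c/5) + C2*exp(sqrt(3)*5^(3/4)*c/5) + C3*sin(sqrt(3)*5^(3/4)*c/5) + C4*cos(sqrt(3)*5^(3/4)*c/5)


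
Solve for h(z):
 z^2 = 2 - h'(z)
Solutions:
 h(z) = C1 - z^3/3 + 2*z


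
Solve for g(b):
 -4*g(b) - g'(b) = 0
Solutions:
 g(b) = C1*exp(-4*b)


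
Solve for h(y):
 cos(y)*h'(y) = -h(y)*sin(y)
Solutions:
 h(y) = C1*cos(y)


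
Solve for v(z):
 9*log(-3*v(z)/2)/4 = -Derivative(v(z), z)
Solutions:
 4*Integral(1/(log(-_y) - log(2) + log(3)), (_y, v(z)))/9 = C1 - z


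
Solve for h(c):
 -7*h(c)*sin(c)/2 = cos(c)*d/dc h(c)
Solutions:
 h(c) = C1*cos(c)^(7/2)


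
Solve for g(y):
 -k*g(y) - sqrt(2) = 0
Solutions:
 g(y) = -sqrt(2)/k


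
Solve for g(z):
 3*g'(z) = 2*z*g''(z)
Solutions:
 g(z) = C1 + C2*z^(5/2)


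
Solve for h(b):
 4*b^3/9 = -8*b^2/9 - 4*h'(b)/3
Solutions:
 h(b) = C1 - b^4/12 - 2*b^3/9


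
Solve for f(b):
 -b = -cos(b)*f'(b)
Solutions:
 f(b) = C1 + Integral(b/cos(b), b)


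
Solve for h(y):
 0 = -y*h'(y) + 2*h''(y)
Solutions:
 h(y) = C1 + C2*erfi(y/2)


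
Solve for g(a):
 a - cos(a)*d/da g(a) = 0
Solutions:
 g(a) = C1 + Integral(a/cos(a), a)


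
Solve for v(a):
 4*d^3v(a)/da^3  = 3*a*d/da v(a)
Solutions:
 v(a) = C1 + Integral(C2*airyai(6^(1/3)*a/2) + C3*airybi(6^(1/3)*a/2), a)


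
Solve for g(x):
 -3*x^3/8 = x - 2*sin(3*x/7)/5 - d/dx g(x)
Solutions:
 g(x) = C1 + 3*x^4/32 + x^2/2 + 14*cos(3*x/7)/15


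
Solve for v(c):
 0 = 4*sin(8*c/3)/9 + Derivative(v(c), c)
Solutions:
 v(c) = C1 + cos(8*c/3)/6


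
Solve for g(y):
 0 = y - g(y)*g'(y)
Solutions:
 g(y) = -sqrt(C1 + y^2)
 g(y) = sqrt(C1 + y^2)


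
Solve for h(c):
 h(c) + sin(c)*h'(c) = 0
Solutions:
 h(c) = C1*sqrt(cos(c) + 1)/sqrt(cos(c) - 1)


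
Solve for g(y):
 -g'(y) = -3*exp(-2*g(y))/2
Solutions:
 g(y) = log(-sqrt(C1 + 3*y))
 g(y) = log(C1 + 3*y)/2


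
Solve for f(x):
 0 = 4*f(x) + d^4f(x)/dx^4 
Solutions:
 f(x) = (C1*sin(x) + C2*cos(x))*exp(-x) + (C3*sin(x) + C4*cos(x))*exp(x)


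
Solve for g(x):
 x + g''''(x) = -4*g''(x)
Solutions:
 g(x) = C1 + C2*x + C3*sin(2*x) + C4*cos(2*x) - x^3/24


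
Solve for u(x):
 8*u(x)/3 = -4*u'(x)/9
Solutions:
 u(x) = C1*exp(-6*x)


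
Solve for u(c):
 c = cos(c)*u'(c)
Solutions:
 u(c) = C1 + Integral(c/cos(c), c)


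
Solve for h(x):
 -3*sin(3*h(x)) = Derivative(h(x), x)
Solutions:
 h(x) = -acos((-C1 - exp(18*x))/(C1 - exp(18*x)))/3 + 2*pi/3
 h(x) = acos((-C1 - exp(18*x))/(C1 - exp(18*x)))/3


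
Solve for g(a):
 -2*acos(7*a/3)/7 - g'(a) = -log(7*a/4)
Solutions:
 g(a) = C1 + a*log(a) - 2*a*acos(7*a/3)/7 - 2*a*log(2) - a + a*log(7) + 2*sqrt(9 - 49*a^2)/49


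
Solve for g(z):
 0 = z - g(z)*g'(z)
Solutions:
 g(z) = -sqrt(C1 + z^2)
 g(z) = sqrt(C1 + z^2)


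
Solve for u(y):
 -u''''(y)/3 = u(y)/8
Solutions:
 u(y) = (C1*sin(2^(3/4)*3^(1/4)*y/4) + C2*cos(2^(3/4)*3^(1/4)*y/4))*exp(-2^(3/4)*3^(1/4)*y/4) + (C3*sin(2^(3/4)*3^(1/4)*y/4) + C4*cos(2^(3/4)*3^(1/4)*y/4))*exp(2^(3/4)*3^(1/4)*y/4)


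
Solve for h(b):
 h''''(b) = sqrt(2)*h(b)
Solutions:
 h(b) = C1*exp(-2^(1/8)*b) + C2*exp(2^(1/8)*b) + C3*sin(2^(1/8)*b) + C4*cos(2^(1/8)*b)


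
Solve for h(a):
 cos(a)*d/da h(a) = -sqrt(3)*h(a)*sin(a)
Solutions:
 h(a) = C1*cos(a)^(sqrt(3))


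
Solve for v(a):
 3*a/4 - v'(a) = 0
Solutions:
 v(a) = C1 + 3*a^2/8


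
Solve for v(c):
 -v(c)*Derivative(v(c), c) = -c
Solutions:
 v(c) = -sqrt(C1 + c^2)
 v(c) = sqrt(C1 + c^2)


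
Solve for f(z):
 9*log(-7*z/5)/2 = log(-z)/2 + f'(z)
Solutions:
 f(z) = C1 + 4*z*log(-z) + z*(-5*log(5) - 4 + log(35)/2 + 4*log(7))


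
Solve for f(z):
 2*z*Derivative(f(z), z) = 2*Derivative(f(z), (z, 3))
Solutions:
 f(z) = C1 + Integral(C2*airyai(z) + C3*airybi(z), z)


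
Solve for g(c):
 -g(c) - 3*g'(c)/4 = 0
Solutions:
 g(c) = C1*exp(-4*c/3)


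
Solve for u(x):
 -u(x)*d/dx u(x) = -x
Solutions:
 u(x) = -sqrt(C1 + x^2)
 u(x) = sqrt(C1 + x^2)


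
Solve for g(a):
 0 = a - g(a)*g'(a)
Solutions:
 g(a) = -sqrt(C1 + a^2)
 g(a) = sqrt(C1 + a^2)


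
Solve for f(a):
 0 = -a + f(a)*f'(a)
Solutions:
 f(a) = -sqrt(C1 + a^2)
 f(a) = sqrt(C1 + a^2)


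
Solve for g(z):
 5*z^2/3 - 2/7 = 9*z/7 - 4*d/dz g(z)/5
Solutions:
 g(z) = C1 - 25*z^3/36 + 45*z^2/56 + 5*z/14


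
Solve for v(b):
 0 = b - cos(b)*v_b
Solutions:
 v(b) = C1 + Integral(b/cos(b), b)


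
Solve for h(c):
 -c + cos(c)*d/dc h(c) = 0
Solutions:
 h(c) = C1 + Integral(c/cos(c), c)


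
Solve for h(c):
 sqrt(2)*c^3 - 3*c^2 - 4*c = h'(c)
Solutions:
 h(c) = C1 + sqrt(2)*c^4/4 - c^3 - 2*c^2


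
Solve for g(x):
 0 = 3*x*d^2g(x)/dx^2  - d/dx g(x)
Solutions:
 g(x) = C1 + C2*x^(4/3)


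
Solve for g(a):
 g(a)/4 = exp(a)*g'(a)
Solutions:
 g(a) = C1*exp(-exp(-a)/4)


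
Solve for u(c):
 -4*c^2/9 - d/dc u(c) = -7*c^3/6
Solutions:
 u(c) = C1 + 7*c^4/24 - 4*c^3/27


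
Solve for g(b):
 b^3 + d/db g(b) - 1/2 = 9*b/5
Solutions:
 g(b) = C1 - b^4/4 + 9*b^2/10 + b/2


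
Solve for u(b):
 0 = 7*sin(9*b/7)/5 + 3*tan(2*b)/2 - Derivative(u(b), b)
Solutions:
 u(b) = C1 - 3*log(cos(2*b))/4 - 49*cos(9*b/7)/45


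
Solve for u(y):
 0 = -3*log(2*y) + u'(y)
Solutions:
 u(y) = C1 + 3*y*log(y) - 3*y + y*log(8)


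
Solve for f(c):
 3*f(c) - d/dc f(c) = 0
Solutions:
 f(c) = C1*exp(3*c)


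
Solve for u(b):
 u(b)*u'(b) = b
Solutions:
 u(b) = -sqrt(C1 + b^2)
 u(b) = sqrt(C1 + b^2)


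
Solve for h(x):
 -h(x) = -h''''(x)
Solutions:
 h(x) = C1*exp(-x) + C2*exp(x) + C3*sin(x) + C4*cos(x)


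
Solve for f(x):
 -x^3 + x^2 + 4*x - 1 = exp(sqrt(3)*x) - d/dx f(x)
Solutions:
 f(x) = C1 + x^4/4 - x^3/3 - 2*x^2 + x + sqrt(3)*exp(sqrt(3)*x)/3


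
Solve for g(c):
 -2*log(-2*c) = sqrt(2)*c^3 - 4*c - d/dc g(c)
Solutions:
 g(c) = C1 + sqrt(2)*c^4/4 - 2*c^2 + 2*c*log(-c) + 2*c*(-1 + log(2))


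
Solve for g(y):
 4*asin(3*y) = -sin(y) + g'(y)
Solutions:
 g(y) = C1 + 4*y*asin(3*y) + 4*sqrt(1 - 9*y^2)/3 - cos(y)


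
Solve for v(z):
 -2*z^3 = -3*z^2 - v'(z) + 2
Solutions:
 v(z) = C1 + z^4/2 - z^3 + 2*z


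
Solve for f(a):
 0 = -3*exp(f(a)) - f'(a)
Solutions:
 f(a) = log(1/(C1 + 3*a))


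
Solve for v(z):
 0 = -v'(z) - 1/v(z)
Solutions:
 v(z) = -sqrt(C1 - 2*z)
 v(z) = sqrt(C1 - 2*z)


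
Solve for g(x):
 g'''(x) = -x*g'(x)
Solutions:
 g(x) = C1 + Integral(C2*airyai(-x) + C3*airybi(-x), x)


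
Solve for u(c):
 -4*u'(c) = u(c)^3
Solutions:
 u(c) = -sqrt(2)*sqrt(-1/(C1 - c))
 u(c) = sqrt(2)*sqrt(-1/(C1 - c))


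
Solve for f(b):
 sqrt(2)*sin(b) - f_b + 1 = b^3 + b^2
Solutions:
 f(b) = C1 - b^4/4 - b^3/3 + b - sqrt(2)*cos(b)


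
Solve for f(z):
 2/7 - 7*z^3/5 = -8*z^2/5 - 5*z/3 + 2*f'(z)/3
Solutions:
 f(z) = C1 - 21*z^4/40 + 4*z^3/5 + 5*z^2/4 + 3*z/7


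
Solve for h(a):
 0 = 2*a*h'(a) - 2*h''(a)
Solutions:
 h(a) = C1 + C2*erfi(sqrt(2)*a/2)


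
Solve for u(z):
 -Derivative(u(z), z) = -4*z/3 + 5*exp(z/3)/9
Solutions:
 u(z) = C1 + 2*z^2/3 - 5*exp(z/3)/3


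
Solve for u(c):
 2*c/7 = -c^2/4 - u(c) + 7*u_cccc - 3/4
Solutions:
 u(c) = C1*exp(-7^(3/4)*c/7) + C2*exp(7^(3/4)*c/7) + C3*sin(7^(3/4)*c/7) + C4*cos(7^(3/4)*c/7) - c^2/4 - 2*c/7 - 3/4


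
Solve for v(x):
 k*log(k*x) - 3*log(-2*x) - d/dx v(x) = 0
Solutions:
 v(x) = C1 + x*(k - 3)*log(-x) + x*(k*log(-k) - k - 3*log(2) + 3)


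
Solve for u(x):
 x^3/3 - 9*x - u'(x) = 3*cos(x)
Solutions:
 u(x) = C1 + x^4/12 - 9*x^2/2 - 3*sin(x)


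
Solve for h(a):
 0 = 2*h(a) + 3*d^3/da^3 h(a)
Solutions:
 h(a) = C3*exp(-2^(1/3)*3^(2/3)*a/3) + (C1*sin(2^(1/3)*3^(1/6)*a/2) + C2*cos(2^(1/3)*3^(1/6)*a/2))*exp(2^(1/3)*3^(2/3)*a/6)


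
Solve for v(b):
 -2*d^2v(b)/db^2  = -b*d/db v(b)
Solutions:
 v(b) = C1 + C2*erfi(b/2)


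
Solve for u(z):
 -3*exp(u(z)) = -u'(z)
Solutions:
 u(z) = log(-1/(C1 + 3*z))


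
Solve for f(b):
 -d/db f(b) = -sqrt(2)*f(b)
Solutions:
 f(b) = C1*exp(sqrt(2)*b)


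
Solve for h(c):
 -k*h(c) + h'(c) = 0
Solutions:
 h(c) = C1*exp(c*k)


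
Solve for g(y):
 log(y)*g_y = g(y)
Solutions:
 g(y) = C1*exp(li(y))


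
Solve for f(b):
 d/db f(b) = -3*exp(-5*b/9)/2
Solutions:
 f(b) = C1 + 27*exp(-5*b/9)/10


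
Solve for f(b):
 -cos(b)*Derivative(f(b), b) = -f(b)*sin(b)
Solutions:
 f(b) = C1/cos(b)


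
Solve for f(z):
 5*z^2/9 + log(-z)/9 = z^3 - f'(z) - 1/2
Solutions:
 f(z) = C1 + z^4/4 - 5*z^3/27 - z*log(-z)/9 - 7*z/18


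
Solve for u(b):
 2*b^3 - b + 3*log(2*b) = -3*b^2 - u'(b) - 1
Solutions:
 u(b) = C1 - b^4/2 - b^3 + b^2/2 - 3*b*log(b) - b*log(8) + 2*b


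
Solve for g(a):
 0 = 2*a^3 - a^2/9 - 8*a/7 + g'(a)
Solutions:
 g(a) = C1 - a^4/2 + a^3/27 + 4*a^2/7


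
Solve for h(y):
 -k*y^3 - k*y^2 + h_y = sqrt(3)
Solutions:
 h(y) = C1 + k*y^4/4 + k*y^3/3 + sqrt(3)*y


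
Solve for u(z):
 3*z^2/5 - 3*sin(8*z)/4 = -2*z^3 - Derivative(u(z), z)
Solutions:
 u(z) = C1 - z^4/2 - z^3/5 - 3*cos(8*z)/32


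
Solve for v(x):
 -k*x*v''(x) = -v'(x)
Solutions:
 v(x) = C1 + x^(((re(k) + 1)*re(k) + im(k)^2)/(re(k)^2 + im(k)^2))*(C2*sin(log(x)*Abs(im(k))/(re(k)^2 + im(k)^2)) + C3*cos(log(x)*im(k)/(re(k)^2 + im(k)^2)))


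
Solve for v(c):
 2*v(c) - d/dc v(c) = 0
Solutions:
 v(c) = C1*exp(2*c)


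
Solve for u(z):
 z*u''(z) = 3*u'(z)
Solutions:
 u(z) = C1 + C2*z^4


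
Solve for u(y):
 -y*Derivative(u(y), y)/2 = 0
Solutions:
 u(y) = C1


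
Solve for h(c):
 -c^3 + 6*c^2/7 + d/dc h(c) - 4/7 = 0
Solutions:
 h(c) = C1 + c^4/4 - 2*c^3/7 + 4*c/7


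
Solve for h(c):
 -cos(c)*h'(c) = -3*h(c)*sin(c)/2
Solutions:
 h(c) = C1/cos(c)^(3/2)


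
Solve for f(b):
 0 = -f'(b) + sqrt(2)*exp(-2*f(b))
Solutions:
 f(b) = log(-sqrt(C1 + 2*sqrt(2)*b))
 f(b) = log(C1 + 2*sqrt(2)*b)/2


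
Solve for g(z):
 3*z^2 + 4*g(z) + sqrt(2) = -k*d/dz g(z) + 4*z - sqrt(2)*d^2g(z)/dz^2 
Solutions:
 g(z) = C1*exp(sqrt(2)*z*(-k + sqrt(k^2 - 16*sqrt(2)))/4) + C2*exp(-sqrt(2)*z*(k + sqrt(k^2 - 16*sqrt(2)))/4) - 3*k^2/32 + 3*k*z/8 - k/4 - 3*z^2/4 + z + sqrt(2)/8


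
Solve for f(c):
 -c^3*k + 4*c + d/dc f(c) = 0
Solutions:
 f(c) = C1 + c^4*k/4 - 2*c^2


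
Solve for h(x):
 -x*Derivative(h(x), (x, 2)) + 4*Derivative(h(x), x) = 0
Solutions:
 h(x) = C1 + C2*x^5


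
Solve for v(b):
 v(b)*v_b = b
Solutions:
 v(b) = -sqrt(C1 + b^2)
 v(b) = sqrt(C1 + b^2)


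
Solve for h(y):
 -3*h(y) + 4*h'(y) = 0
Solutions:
 h(y) = C1*exp(3*y/4)


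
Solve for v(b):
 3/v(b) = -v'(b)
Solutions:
 v(b) = -sqrt(C1 - 6*b)
 v(b) = sqrt(C1 - 6*b)


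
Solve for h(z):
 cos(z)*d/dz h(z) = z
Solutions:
 h(z) = C1 + Integral(z/cos(z), z)


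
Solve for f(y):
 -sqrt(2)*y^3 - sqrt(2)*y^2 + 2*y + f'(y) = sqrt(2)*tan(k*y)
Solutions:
 f(y) = C1 + sqrt(2)*y^4/4 + sqrt(2)*y^3/3 - y^2 + sqrt(2)*Piecewise((-log(cos(k*y))/k, Ne(k, 0)), (0, True))


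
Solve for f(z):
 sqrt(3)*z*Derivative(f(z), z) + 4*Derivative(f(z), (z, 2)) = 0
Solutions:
 f(z) = C1 + C2*erf(sqrt(2)*3^(1/4)*z/4)


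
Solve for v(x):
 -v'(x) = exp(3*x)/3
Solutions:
 v(x) = C1 - exp(3*x)/9


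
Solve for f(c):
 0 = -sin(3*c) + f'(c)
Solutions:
 f(c) = C1 - cos(3*c)/3


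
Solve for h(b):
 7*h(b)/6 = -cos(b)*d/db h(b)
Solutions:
 h(b) = C1*(sin(b) - 1)^(7/12)/(sin(b) + 1)^(7/12)


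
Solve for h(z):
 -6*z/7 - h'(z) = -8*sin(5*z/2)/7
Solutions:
 h(z) = C1 - 3*z^2/7 - 16*cos(5*z/2)/35


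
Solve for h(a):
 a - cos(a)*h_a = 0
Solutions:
 h(a) = C1 + Integral(a/cos(a), a)


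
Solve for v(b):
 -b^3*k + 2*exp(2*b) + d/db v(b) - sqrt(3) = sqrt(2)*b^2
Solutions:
 v(b) = C1 + b^4*k/4 + sqrt(2)*b^3/3 + sqrt(3)*b - exp(2*b)


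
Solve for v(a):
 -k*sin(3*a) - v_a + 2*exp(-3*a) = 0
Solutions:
 v(a) = C1 + k*cos(3*a)/3 - 2*exp(-3*a)/3


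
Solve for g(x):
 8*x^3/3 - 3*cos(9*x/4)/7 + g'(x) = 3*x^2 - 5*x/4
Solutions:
 g(x) = C1 - 2*x^4/3 + x^3 - 5*x^2/8 + 4*sin(9*x/4)/21


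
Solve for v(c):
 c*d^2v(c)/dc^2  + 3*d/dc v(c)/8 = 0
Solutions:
 v(c) = C1 + C2*c^(5/8)


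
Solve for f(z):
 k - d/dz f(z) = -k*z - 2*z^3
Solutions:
 f(z) = C1 + k*z^2/2 + k*z + z^4/2


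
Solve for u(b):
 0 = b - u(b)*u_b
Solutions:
 u(b) = -sqrt(C1 + b^2)
 u(b) = sqrt(C1 + b^2)


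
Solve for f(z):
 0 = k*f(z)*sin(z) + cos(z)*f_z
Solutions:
 f(z) = C1*exp(k*log(cos(z)))


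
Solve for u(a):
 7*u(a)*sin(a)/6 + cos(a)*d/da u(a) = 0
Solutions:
 u(a) = C1*cos(a)^(7/6)


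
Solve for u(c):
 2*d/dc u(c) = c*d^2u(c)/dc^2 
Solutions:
 u(c) = C1 + C2*c^3


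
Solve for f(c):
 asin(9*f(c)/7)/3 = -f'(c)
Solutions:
 Integral(1/asin(9*_y/7), (_y, f(c))) = C1 - c/3


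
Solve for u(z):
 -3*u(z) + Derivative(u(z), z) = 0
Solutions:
 u(z) = C1*exp(3*z)


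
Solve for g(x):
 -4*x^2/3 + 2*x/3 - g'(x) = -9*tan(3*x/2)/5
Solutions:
 g(x) = C1 - 4*x^3/9 + x^2/3 - 6*log(cos(3*x/2))/5


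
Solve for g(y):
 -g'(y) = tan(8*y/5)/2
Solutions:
 g(y) = C1 + 5*log(cos(8*y/5))/16
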